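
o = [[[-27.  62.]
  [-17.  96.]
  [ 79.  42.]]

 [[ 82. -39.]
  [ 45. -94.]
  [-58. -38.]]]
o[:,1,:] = [[-17.0, 96.0], [45.0, -94.0]]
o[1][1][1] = -94.0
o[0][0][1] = 62.0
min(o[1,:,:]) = -94.0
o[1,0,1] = -39.0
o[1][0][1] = -39.0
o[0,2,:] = [79.0, 42.0]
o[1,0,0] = 82.0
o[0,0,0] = -27.0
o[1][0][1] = -39.0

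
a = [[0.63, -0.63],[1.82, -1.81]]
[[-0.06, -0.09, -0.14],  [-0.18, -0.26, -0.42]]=a@[[-0.18, -0.25, -0.42], [-0.08, -0.11, -0.19]]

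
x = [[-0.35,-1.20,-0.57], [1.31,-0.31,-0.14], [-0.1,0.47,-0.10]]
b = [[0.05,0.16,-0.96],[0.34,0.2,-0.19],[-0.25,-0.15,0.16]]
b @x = [[0.29, -0.56, 0.05], [0.16, -0.56, -0.2], [-0.12, 0.42, 0.15]]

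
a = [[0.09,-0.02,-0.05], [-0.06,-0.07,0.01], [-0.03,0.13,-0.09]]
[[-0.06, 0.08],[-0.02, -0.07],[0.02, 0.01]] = a @ [[-0.18, 0.9], [0.52, 0.2], [0.58, -0.1]]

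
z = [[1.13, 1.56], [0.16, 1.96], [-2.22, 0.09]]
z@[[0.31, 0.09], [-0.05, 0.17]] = [[0.27,0.37],[-0.05,0.35],[-0.69,-0.18]]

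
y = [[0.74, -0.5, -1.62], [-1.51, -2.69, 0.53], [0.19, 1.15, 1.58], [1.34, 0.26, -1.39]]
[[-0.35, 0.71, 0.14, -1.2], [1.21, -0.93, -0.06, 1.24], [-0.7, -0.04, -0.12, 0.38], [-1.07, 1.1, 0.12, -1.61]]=y @ [[-1.27,  0.80,  0.01,  -0.96], [0.18,  -0.11,  -0.0,  0.13], [-0.42,  -0.04,  -0.08,  0.26]]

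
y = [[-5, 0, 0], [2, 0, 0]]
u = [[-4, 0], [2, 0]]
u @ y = [[20, 0, 0], [-10, 0, 0]]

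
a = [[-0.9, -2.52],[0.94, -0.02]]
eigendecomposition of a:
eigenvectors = [[-0.85+0.00j, (-0.85-0j)], [0.15+0.50j, 0.15-0.50j]]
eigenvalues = [(-0.46+1.47j), (-0.46-1.47j)]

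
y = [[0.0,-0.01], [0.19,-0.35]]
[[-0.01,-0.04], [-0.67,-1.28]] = y @ [[-0.97, 1.39], [1.38, 4.41]]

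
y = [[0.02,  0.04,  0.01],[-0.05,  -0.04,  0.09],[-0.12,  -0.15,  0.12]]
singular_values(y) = [0.25, 0.05, 0.0]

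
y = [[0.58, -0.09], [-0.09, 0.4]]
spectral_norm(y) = 0.62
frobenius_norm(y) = 0.72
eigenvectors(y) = [[0.92, 0.38], [-0.38, 0.92]]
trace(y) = 0.98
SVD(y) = [[-0.92, 0.38], [0.38, 0.92]] @ diag([0.6172792206135785, 0.3627207793864215]) @ [[-0.92, 0.38], [0.38, 0.92]]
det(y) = 0.22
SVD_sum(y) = [[0.53, -0.22], [-0.22, 0.09]] + [[0.05, 0.13], [0.13, 0.31]]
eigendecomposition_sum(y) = [[0.53, -0.22], [-0.22, 0.09]] + [[0.05, 0.13], [0.13, 0.31]]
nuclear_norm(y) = 0.98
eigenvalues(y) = [0.62, 0.36]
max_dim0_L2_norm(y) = 0.59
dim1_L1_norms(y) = [0.67, 0.49]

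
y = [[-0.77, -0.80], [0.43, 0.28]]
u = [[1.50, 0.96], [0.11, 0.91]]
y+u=[[0.73, 0.16], [0.54, 1.19]]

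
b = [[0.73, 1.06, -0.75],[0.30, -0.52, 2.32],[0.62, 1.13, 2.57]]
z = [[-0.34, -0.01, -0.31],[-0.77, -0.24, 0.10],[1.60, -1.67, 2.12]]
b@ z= [[-2.26,0.99,-1.71], [4.01,-3.75,4.77], [3.03,-4.57,5.37]]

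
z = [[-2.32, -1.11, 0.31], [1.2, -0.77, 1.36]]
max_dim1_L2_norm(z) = 2.59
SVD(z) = [[-0.92, 0.40],[0.40, 0.92]] @ diag([2.7135954450639272, 1.7970808998284697]) @ [[0.96, 0.26, 0.09], [0.1, -0.64, 0.76]]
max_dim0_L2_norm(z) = 2.61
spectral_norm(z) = 2.71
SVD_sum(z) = [[-2.39, -0.65, -0.23], [1.04, 0.28, 0.1]] + [[0.07, -0.46, 0.54], [0.16, -1.05, 1.26]]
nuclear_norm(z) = 4.51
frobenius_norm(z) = 3.25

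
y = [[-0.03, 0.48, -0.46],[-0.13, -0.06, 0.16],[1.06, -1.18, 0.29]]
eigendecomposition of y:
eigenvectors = [[-0.18+0.45j, (-0.18-0.45j), 0.51+0.00j], [(-0.03-0.2j), (-0.03+0.2j), 0.61+0.00j], [(0.85+0j), (0.85-0j), 0.61+0.00j]]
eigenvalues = [(0.1+0.84j), (0.1-0.84j), (-0.01+0j)]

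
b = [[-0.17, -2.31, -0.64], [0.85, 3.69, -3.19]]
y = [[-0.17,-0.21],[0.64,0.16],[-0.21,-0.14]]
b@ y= [[-1.32, -0.24], [2.89, 0.86]]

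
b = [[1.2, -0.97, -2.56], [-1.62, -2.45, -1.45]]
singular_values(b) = [3.75, 2.36]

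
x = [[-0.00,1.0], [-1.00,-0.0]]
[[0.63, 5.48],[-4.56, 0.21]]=x@[[4.56, -0.21], [0.63, 5.48]]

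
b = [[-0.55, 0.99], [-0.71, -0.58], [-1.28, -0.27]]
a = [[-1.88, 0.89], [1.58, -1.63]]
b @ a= [[2.6, -2.10], [0.42, 0.31], [1.98, -0.70]]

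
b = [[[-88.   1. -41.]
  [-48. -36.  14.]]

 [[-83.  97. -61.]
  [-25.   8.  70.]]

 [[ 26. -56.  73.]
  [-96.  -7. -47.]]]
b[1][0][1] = 97.0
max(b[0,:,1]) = 1.0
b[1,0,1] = 97.0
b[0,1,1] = -36.0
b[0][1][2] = 14.0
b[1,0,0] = -83.0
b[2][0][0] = 26.0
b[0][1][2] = 14.0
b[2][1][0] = -96.0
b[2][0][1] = -56.0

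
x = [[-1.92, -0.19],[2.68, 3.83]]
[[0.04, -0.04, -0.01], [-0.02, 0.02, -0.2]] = x @ [[-0.02, 0.02, 0.01],[0.01, -0.01, -0.06]]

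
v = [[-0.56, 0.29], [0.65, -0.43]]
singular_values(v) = [1.0, 0.05]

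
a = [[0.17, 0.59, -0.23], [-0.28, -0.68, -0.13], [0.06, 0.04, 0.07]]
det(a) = -0.01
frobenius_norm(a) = 1.00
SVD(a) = [[-0.65, -0.74, 0.19], [0.76, -0.61, 0.23], [-0.06, 0.29, 0.96]] @ diag([0.9594249202761584, 0.27658122442911925, 0.02658286377305514]) @ [[-0.34, -0.94, 0.05], [0.23, -0.03, 0.97], [0.91, -0.34, -0.22]]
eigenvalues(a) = [(-0.4+0j), (-0.02+0.13j), (-0.02-0.13j)]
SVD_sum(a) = [[0.21,0.59,-0.03], [-0.25,-0.68,0.04], [0.02,0.05,-0.00]] + [[-0.05, 0.01, -0.2], [-0.04, 0.01, -0.16], [0.02, -0.00, 0.08]] + [[0.0, -0.0, -0.0], [0.01, -0.0, -0.0], [0.02, -0.01, -0.01]]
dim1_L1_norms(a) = [0.99, 1.09, 0.17]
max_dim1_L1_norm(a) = 1.09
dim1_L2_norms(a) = [0.66, 0.75, 0.1]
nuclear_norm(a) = 1.26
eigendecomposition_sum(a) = [[(0.31-0j), (0.71-0j), 0.35-0.00j],[-0.31+0.00j, -0.70+0.00j, -0.34+0.00j],[-0.01+0.00j, -0.03+0.00j, -0.02+0.00j]] + [[(-0.07+0.11j), -0.06+0.11j, (-0.29+0.02j)], [0.01-0.05j, 0.01-0.05j, 0.11-0.04j], [(0.04+0j), (0.04+0j), (0.04+0.07j)]] + [[-0.07-0.11j, -0.06-0.11j, (-0.29-0.02j)], [(0.01+0.05j), 0.01+0.05j, (0.11+0.04j)], [0.04-0.00j, 0.04-0.00j, 0.04-0.07j]]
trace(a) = -0.44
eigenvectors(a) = [[(-0.71+0j), 0.90+0.00j, 0.90-0.00j], [0.70+0.00j, (-0.34+0.11j), (-0.34-0.11j)], [0.03+0.00j, -0.12-0.23j, -0.12+0.23j]]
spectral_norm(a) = 0.96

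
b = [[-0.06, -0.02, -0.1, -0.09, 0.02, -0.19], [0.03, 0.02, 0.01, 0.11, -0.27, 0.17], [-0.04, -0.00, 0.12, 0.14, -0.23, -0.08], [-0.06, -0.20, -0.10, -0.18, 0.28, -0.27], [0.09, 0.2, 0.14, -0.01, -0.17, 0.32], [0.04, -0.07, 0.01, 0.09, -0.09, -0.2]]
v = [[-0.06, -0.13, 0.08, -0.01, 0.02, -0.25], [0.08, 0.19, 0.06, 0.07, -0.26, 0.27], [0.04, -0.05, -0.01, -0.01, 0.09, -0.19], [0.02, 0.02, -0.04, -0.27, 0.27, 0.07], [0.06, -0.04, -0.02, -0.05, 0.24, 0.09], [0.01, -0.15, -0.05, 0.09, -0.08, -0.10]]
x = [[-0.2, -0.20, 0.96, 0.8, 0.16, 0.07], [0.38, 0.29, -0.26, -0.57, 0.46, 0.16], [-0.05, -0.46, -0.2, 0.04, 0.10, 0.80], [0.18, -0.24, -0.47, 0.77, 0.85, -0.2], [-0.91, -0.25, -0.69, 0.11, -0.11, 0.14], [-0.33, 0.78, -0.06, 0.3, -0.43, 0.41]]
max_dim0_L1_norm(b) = 1.23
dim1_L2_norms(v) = [0.3, 0.44, 0.22, 0.39, 0.27, 0.22]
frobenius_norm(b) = 0.88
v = x @ b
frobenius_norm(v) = 0.78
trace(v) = -0.01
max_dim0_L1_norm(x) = 2.64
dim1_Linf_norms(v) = [0.25, 0.27, 0.19, 0.27, 0.24, 0.15]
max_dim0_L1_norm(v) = 0.97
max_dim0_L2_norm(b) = 0.54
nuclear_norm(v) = 1.48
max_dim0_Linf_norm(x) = 0.96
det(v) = 0.00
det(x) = -0.78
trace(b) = -0.47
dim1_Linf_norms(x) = [0.96, 0.57, 0.8, 0.85, 0.91, 0.78]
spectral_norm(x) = 1.50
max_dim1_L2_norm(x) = 1.29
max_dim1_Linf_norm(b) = 0.32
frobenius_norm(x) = 2.77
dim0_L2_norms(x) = [1.08, 1.03, 1.32, 1.29, 1.08, 0.95]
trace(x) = 0.96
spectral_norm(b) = 0.75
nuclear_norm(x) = 6.36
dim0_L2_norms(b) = [0.14, 0.29, 0.23, 0.28, 0.49, 0.54]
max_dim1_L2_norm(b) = 0.49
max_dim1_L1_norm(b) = 1.09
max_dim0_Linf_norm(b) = 0.32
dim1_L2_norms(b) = [0.24, 0.34, 0.31, 0.49, 0.45, 0.25]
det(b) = -0.00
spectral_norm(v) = 0.57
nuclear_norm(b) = 1.59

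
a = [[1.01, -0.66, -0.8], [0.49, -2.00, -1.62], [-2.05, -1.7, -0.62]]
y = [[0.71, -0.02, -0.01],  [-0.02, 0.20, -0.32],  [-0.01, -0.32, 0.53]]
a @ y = [[0.74,0.1,-0.22], [0.4,0.11,-0.22], [-1.42,-0.10,0.24]]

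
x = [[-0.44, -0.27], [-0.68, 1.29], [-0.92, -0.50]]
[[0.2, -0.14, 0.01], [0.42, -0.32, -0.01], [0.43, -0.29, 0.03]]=x @ [[-0.50, 0.35, -0.02], [0.06, -0.06, -0.02]]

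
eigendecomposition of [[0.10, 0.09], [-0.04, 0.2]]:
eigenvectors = [[(0.83+0j),(0.83-0j)], [(0.46+0.31j),0.46-0.31j]]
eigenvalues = [(0.15+0.03j), (0.15-0.03j)]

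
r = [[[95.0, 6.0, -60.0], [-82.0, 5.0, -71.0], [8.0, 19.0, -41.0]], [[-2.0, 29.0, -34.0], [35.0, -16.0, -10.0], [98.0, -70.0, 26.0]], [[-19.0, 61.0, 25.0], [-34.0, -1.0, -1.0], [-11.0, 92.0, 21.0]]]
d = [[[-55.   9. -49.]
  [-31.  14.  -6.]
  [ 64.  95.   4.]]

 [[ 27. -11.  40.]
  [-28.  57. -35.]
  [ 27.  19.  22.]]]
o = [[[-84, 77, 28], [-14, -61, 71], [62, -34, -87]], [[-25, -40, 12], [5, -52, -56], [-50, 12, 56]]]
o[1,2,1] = 12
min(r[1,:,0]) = -2.0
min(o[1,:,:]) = -56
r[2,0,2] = 25.0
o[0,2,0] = 62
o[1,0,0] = -25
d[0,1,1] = 14.0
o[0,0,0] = -84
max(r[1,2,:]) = 98.0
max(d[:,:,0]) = 64.0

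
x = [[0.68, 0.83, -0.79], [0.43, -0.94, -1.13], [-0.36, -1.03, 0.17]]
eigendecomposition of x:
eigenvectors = [[0.80, 0.84, -0.15], [0.36, -0.21, 0.87], [-0.48, 0.50, 0.47]]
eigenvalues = [1.53, 0.0, -1.62]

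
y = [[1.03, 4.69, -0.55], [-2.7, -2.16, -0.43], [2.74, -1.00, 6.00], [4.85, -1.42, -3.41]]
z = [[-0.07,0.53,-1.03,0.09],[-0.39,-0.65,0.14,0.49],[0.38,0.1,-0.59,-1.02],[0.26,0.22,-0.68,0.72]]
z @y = [[-3.89, -0.57, -6.68], [4.11, -1.26, -0.34], [-6.44, 3.60, -0.31], [1.30, 0.40, -6.77]]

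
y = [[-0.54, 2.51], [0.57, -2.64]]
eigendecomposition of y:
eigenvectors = [[0.98,-0.69], [0.21,0.72]]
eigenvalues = [0.0, -3.18]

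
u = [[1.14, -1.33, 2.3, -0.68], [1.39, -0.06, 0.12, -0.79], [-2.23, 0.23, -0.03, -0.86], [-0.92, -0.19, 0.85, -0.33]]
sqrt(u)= [[1.50, -0.58, 0.93, -0.21], [0.66, 0.46, 0.04, -0.81], [-0.83, -0.23, 1.15, -0.84], [-0.14, -0.15, 0.68, 0.3]]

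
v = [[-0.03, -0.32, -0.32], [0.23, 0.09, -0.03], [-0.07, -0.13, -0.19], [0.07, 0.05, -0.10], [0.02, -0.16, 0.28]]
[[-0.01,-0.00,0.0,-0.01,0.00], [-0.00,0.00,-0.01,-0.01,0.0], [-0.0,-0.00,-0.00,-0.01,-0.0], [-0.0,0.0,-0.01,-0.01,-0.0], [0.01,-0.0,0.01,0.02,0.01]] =v@[[-0.0, 0.01, -0.02, -0.01, 0.01], [-0.02, 0.01, -0.03, -0.02, -0.02], [0.04, -0.01, 0.03, 0.05, 0.01]]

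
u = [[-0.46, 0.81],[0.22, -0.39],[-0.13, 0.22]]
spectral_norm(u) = 1.06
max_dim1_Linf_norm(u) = 0.81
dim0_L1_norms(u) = [0.81, 1.42]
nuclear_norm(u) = 1.07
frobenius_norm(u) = 1.06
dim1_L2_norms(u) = [0.93, 0.45, 0.26]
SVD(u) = [[-0.87,  0.1], [0.42,  -0.33], [-0.24,  -0.94]] @ diag([1.0646498166464435, 0.004557182758520603]) @ [[0.49, -0.87], [0.87, 0.49]]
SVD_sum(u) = [[-0.46,0.81],  [0.22,-0.39],  [-0.13,0.22]] + [[0.00, 0.00],[-0.0, -0.00],[-0.0, -0.00]]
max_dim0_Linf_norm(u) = 0.81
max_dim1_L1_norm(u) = 1.27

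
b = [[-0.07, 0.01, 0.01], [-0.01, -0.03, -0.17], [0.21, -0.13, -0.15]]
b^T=[[-0.07, -0.01, 0.21], [0.01, -0.03, -0.13], [0.01, -0.17, -0.15]]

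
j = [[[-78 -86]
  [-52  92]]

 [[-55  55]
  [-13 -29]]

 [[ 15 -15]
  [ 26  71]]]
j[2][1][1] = 71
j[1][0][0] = -55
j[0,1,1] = 92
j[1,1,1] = -29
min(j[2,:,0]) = 15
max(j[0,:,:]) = 92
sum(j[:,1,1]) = 134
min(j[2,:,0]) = 15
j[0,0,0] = -78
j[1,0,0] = -55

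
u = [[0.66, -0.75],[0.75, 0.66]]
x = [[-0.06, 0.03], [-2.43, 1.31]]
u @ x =[[1.78, -0.96], [-1.65, 0.89]]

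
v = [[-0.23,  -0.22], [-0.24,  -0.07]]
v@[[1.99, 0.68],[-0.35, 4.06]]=[[-0.38, -1.05], [-0.45, -0.45]]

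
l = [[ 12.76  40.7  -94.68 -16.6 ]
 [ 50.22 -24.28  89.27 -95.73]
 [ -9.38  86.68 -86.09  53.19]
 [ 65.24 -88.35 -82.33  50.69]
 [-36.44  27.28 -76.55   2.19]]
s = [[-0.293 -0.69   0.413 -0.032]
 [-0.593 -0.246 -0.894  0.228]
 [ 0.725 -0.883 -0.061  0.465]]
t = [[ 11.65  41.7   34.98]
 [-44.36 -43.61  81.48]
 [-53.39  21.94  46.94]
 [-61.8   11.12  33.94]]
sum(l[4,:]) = -83.52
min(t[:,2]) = 33.94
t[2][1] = 21.94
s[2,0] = 0.725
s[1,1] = -0.246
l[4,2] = -76.55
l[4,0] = -36.44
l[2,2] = -86.09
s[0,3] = -0.032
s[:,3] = [-0.032, 0.228, 0.465]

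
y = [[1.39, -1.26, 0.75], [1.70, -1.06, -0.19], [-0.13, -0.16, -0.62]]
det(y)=-0.795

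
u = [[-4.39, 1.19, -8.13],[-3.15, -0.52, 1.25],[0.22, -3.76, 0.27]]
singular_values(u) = [9.36, 3.83, 3.23]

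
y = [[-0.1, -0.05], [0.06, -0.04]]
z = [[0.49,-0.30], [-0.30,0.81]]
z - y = [[0.59, -0.25],[-0.36, 0.85]]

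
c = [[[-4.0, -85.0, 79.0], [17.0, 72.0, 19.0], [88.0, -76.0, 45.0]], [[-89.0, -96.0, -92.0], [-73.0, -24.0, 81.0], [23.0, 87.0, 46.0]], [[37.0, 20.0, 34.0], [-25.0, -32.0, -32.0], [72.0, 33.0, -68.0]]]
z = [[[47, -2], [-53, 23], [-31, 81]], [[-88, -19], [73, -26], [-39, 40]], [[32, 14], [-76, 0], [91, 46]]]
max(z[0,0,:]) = 47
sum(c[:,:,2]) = 112.0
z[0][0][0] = 47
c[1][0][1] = -96.0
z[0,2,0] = -31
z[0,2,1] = 81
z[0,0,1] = -2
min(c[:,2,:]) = -76.0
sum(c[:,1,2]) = 68.0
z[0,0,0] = 47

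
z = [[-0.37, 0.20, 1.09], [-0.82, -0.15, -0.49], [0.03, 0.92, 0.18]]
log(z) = [[(-0.07+1.68j), (0.73+1.04j), 0.88-1.22j],  [(-0.55+1.16j), (-0.21+0.72j), (-1.02-0.84j)],  [-0.43-1.03j, (0.92-0.64j), 0.23+0.75j]]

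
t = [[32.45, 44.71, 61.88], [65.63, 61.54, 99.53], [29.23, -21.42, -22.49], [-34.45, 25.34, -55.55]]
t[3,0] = -34.45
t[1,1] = 61.54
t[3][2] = -55.55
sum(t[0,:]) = 139.04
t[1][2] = 99.53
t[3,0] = -34.45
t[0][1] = 44.71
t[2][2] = -22.49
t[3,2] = -55.55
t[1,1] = 61.54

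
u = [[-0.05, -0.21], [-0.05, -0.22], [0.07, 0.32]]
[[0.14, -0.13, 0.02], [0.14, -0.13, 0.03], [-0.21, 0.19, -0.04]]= u @[[0.09, -0.08, 0.02], [-0.67, 0.62, -0.12]]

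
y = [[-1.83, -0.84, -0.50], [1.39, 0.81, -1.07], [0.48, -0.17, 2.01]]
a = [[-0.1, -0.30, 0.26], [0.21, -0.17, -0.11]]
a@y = [[-0.11, -0.20, 0.89], [-0.67, -0.3, -0.14]]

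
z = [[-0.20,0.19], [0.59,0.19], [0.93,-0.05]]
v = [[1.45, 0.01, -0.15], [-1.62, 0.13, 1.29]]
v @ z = [[-0.42,0.28],[1.60,-0.35]]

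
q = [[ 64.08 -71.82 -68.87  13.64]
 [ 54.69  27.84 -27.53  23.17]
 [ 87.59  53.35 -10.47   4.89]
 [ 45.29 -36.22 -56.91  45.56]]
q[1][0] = 54.69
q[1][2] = -27.53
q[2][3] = 4.89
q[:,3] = [13.64, 23.17, 4.89, 45.56]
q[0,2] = -68.87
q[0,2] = -68.87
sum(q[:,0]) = 251.65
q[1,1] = 27.84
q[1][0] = 54.69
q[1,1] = 27.84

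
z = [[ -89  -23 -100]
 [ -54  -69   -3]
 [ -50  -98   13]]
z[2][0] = -50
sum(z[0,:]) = -212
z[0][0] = -89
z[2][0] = -50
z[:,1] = [-23, -69, -98]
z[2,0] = -50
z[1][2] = -3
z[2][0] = -50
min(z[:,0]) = -89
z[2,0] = -50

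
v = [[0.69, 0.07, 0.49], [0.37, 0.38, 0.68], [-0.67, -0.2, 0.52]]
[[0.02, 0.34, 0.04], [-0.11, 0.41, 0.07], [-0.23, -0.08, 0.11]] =v @[[0.19,0.26,-0.04],  [-0.07,0.30,-0.03],  [-0.22,0.29,0.14]]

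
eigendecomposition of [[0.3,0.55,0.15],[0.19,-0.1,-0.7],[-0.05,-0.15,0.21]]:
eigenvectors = [[-0.8, -0.90, -0.64], [-0.52, 0.27, 0.76], [0.30, -0.36, 0.14]]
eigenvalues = [0.6, 0.2, -0.39]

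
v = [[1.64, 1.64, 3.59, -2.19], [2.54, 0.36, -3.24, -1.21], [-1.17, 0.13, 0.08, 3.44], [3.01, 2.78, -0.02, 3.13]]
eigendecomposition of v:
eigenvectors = [[(-0.01+0.12j), (-0.01-0.12j), (-0.5+0j), 0.52+0.00j], [(0.64+0j), (0.64-0j), (0.77+0j), -0.79+0.00j], [-0.41-0.32j, -0.41+0.32j, -0.32+0.00j, 0.24+0.00j], [-0.01-0.55j, -0.01+0.55j, -0.23+0.00j, (0.2+0j)]]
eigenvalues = [(2.39+3.16j), (2.39-3.16j), (0.43+0j), (-0.01+0j)]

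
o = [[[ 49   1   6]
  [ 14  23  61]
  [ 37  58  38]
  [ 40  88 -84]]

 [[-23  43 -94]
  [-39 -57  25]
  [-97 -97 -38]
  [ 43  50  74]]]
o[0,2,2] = 38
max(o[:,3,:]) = 88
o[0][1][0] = 14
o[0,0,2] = 6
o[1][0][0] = -23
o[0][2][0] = 37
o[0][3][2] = -84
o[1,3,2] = 74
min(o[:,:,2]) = -94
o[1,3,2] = 74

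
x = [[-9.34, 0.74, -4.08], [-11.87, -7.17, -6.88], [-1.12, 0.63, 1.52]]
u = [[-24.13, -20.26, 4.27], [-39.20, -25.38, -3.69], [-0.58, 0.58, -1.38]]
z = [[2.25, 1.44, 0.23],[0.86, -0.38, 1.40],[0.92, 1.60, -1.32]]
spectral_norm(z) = 3.22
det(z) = -0.03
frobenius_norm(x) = 18.66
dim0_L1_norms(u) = [63.91, 46.22, 9.34]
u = x @ z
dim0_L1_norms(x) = [22.33, 8.54, 12.48]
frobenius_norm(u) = 56.64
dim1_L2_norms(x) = [10.22, 15.48, 1.99]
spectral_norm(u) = 56.25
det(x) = 143.64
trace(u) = -50.89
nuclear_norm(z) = 5.42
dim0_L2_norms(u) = [46.04, 32.48, 5.81]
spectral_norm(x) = 17.94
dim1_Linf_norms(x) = [9.34, 11.87, 1.52]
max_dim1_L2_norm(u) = 46.84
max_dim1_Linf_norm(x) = 11.87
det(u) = -4.10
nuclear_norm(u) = 62.92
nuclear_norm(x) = 24.44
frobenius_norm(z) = 3.90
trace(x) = -14.99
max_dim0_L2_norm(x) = 15.15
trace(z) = 0.55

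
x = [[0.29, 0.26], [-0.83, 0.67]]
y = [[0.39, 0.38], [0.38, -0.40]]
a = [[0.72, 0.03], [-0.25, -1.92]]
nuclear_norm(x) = 1.45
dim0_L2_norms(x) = [0.88, 0.72]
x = a @ y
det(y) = -0.30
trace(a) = -1.20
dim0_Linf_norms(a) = [0.72, 1.92]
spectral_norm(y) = 0.55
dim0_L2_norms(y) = [0.54, 0.55]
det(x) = 0.41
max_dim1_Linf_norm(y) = 0.4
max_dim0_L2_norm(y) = 0.55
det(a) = -1.37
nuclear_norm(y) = 1.10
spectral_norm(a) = 1.94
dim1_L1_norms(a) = [0.75, 2.17]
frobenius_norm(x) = 1.14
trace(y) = -0.01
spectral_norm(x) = 1.07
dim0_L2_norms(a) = [0.76, 1.92]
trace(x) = 0.96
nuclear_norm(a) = 2.65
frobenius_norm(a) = 2.07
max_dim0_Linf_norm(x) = 0.83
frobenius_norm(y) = 0.78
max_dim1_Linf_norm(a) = 1.92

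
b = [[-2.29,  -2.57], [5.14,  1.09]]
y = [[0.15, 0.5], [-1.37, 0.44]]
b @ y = [[3.18, -2.28], [-0.72, 3.05]]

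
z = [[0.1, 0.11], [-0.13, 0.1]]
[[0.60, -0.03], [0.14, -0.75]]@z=[[0.06, 0.06], [0.11, -0.06]]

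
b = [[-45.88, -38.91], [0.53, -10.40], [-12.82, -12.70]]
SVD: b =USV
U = [[-0.95, 0.14], [-0.1, -0.98], [-0.29, -0.13]]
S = [63.12, 8.3]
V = [[0.75,0.66],[-0.66,0.75]]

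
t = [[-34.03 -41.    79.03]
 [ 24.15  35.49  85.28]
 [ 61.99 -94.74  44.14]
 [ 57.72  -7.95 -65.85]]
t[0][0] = -34.03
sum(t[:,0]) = 109.83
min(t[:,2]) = -65.85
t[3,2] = -65.85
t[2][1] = -94.74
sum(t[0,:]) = 4.0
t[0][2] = 79.03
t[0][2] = 79.03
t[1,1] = 35.49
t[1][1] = 35.49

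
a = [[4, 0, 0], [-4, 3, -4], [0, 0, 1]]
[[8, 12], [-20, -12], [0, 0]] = a @ [[2, 3], [-4, 0], [0, 0]]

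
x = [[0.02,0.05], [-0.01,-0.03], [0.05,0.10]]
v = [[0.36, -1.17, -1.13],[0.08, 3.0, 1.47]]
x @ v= [[0.01, 0.13, 0.05], [-0.01, -0.08, -0.03], [0.03, 0.24, 0.09]]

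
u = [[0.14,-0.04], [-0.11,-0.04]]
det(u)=-0.010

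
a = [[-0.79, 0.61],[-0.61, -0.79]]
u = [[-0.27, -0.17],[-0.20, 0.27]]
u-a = [[0.52, -0.78], [0.41, 1.06]]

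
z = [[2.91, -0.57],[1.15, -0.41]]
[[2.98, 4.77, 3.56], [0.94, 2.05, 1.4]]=z@ [[1.28,1.46,1.23], [1.30,-0.91,0.04]]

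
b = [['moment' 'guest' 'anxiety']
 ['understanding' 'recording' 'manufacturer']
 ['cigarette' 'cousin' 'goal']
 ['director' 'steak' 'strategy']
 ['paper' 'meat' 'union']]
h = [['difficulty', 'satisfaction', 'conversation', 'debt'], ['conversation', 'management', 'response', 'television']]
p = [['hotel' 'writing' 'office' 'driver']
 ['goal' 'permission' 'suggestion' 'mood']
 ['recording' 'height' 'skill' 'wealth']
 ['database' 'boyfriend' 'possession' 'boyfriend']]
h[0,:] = ['difficulty', 'satisfaction', 'conversation', 'debt']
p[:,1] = ['writing', 'permission', 'height', 'boyfriend']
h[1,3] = 'television'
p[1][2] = 'suggestion'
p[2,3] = 'wealth'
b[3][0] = 'director'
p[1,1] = 'permission'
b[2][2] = 'goal'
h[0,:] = ['difficulty', 'satisfaction', 'conversation', 'debt']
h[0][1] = 'satisfaction'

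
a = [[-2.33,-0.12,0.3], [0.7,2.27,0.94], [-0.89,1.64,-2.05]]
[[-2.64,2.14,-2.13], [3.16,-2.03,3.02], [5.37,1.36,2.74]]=a@[[0.84, -0.97, 0.77], [1.78, -0.37, 1.34], [-1.56, -0.54, -0.6]]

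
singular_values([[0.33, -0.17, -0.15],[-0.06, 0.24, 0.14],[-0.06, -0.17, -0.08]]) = [0.47, 0.24, 0.0]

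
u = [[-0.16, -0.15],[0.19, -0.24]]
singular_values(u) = [0.31, 0.22]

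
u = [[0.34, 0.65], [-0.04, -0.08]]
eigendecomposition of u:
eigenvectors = [[0.99, -0.88], [-0.12, 0.47]]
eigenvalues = [0.26, -0.0]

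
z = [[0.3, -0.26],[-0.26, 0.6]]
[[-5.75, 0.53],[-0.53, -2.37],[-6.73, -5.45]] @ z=[[-1.86, 1.81], [0.46, -1.28], [-0.6, -1.52]]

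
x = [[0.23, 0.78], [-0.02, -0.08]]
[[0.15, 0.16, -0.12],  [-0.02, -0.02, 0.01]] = x@[[0.09, -0.0, 0.00], [0.17, 0.20, -0.15]]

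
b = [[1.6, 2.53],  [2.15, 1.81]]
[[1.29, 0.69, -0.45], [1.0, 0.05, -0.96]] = b @ [[0.08, -0.44, -0.63], [0.46, 0.55, 0.22]]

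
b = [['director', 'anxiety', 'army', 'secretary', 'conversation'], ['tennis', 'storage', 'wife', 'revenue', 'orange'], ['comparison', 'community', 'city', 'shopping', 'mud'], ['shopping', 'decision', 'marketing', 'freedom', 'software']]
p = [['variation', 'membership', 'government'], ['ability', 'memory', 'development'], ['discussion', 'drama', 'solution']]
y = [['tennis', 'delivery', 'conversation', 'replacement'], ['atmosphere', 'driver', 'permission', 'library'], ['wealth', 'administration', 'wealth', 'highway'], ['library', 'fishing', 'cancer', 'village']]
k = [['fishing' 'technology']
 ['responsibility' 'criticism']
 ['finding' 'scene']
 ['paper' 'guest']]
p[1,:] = ['ability', 'memory', 'development']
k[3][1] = 'guest'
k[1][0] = 'responsibility'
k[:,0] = ['fishing', 'responsibility', 'finding', 'paper']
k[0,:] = ['fishing', 'technology']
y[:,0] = ['tennis', 'atmosphere', 'wealth', 'library']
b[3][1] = 'decision'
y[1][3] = 'library'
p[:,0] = ['variation', 'ability', 'discussion']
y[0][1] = 'delivery'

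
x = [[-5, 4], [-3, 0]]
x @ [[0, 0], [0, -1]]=[[0, -4], [0, 0]]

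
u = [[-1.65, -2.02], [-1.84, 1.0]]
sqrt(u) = [[0.31+1.28j, -0.61+0.70j],[(-0.56+0.64j), 1.11+0.35j]]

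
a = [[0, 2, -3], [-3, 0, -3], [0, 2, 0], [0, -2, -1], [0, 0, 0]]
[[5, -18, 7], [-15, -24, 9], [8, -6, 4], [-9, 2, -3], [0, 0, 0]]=a @ [[4, 4, -2], [4, -3, 2], [1, 4, -1]]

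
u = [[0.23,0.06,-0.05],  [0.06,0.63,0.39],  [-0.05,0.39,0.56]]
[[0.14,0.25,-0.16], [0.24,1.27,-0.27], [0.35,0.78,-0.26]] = u @ [[0.85, 0.64, -0.78], [-0.22, 1.86, -0.04], [0.85, 0.15, -0.50]]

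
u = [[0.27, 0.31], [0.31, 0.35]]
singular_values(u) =[0.62, 0.0]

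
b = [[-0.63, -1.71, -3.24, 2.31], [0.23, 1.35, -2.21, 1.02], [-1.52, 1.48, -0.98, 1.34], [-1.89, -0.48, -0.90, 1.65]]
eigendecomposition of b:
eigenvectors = [[0.61+0.00j, -0.45+0.00j, (-0.66+0j), -0.66-0.00j],[(0.09+0j), (-0.05+0j), 0.04+0.42j, 0.04-0.42j],[0.45+0.00j, (-0.44+0j), (0.21-0.22j), 0.21+0.22j],[(0.65+0j), (-0.78+0j), (-0.16-0.51j), (-0.16+0.51j)]]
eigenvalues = [(-0.81+0j), (0.03+0j), (1.09+1.83j), (1.09-1.83j)]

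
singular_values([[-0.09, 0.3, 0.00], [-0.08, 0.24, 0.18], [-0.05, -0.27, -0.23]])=[0.53, 0.19, 0.08]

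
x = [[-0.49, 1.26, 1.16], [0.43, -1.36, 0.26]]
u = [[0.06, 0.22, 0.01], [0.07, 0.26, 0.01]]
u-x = [[0.55, -1.04, -1.15], [-0.36, 1.62, -0.25]]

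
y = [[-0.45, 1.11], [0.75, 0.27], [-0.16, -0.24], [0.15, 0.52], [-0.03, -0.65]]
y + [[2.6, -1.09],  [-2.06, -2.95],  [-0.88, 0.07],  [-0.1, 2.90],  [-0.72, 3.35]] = [[2.15, 0.02], [-1.31, -2.68], [-1.04, -0.17], [0.05, 3.42], [-0.75, 2.70]]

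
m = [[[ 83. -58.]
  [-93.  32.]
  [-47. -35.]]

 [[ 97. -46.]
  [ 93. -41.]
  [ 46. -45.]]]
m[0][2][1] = -35.0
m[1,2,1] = -45.0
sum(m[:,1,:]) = -9.0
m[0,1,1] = 32.0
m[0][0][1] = -58.0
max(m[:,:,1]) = 32.0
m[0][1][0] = -93.0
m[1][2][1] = -45.0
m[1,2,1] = -45.0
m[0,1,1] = 32.0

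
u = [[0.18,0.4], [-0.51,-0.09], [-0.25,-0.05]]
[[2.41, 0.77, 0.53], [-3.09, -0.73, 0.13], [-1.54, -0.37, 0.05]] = u @ [[5.43, 1.19, -0.52], [3.57, 1.39, 1.55]]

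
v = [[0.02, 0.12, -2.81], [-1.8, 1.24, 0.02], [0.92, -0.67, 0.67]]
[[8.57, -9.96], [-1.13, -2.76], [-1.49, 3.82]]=v@[[0.11,  2.37],[-0.70,  1.16],[-3.08,  3.61]]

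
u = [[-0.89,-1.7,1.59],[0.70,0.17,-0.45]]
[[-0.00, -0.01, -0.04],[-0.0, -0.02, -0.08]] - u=[[0.89, 1.69, -1.63], [-0.7, -0.19, 0.37]]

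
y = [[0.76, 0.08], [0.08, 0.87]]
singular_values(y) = [0.91, 0.72]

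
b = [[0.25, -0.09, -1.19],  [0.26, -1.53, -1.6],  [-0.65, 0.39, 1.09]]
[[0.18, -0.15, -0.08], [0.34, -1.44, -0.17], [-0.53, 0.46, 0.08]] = b @ [[0.79, -0.11, 0.02], [-0.11, 0.88, 0.04], [0.02, 0.04, 0.07]]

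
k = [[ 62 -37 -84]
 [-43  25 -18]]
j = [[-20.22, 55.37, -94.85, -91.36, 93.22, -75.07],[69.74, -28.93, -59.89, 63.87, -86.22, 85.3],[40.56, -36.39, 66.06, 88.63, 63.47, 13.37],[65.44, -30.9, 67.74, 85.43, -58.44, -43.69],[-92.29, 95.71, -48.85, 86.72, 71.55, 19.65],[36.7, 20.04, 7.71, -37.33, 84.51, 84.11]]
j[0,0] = -20.22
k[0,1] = -37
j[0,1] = 55.37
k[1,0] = -43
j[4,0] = -92.29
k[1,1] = 25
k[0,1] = -37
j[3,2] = 67.74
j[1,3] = 63.87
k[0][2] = -84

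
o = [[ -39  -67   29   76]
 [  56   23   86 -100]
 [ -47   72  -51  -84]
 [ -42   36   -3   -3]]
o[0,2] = 29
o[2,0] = -47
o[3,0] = -42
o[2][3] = -84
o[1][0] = 56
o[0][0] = -39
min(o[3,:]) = -42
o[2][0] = -47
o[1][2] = 86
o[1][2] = 86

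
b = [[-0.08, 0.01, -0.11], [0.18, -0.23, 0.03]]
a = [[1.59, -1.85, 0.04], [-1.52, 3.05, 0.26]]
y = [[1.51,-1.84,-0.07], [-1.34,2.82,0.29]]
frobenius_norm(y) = 3.94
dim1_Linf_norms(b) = [0.11, 0.23]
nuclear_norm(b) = 0.42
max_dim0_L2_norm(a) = 3.57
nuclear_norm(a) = 4.69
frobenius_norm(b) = 0.32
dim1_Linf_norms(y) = [1.84, 2.82]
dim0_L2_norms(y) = [2.02, 3.37, 0.3]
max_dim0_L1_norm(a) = 4.9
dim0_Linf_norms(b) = [0.18, 0.23, 0.11]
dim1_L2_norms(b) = [0.14, 0.29]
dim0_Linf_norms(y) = [1.51, 2.82, 0.29]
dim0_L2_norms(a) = [2.2, 3.57, 0.26]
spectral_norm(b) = 0.30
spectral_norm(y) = 3.91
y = a + b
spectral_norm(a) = 4.17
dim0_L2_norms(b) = [0.2, 0.23, 0.11]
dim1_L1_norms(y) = [3.42, 4.45]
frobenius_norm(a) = 4.20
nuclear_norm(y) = 4.38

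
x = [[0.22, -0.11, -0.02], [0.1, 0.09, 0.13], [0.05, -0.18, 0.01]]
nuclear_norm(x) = 0.58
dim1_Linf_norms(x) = [0.22, 0.13, 0.18]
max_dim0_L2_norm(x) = 0.25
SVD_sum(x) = [[0.18, -0.15, -0.0], [0.01, -0.01, -0.00], [0.12, -0.10, -0.00]] + [[0.02, 0.03, 0.02], [0.1, 0.12, 0.10], [-0.05, -0.05, -0.04]] + [[0.02, 0.02, -0.04], [-0.01, -0.02, 0.03], [-0.02, -0.03, 0.06]]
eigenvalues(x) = [(0.16+0j), (0.08+0.16j), (0.08-0.16j)]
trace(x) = 0.32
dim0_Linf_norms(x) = [0.22, 0.18, 0.13]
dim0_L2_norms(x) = [0.25, 0.23, 0.13]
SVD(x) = [[-0.84, -0.2, -0.51], [-0.06, -0.89, 0.45], [-0.54, 0.4, 0.74]] @ diag([0.28515825085756485, 0.20401787503821292, 0.08922711825866733]) @ [[-0.76, 0.65, 0.01], [-0.56, -0.64, -0.53], [-0.33, -0.41, 0.85]]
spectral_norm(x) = 0.29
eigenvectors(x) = [[0.79+0.00j, 0.17+0.29j, 0.17-0.29j], [0.50+0.00j, (0.68+0j), 0.68-0.00j], [-0.34+0.00j, (-0.18+0.62j), -0.18-0.62j]]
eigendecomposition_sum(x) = [[(0.17-0j), (-0.06-0j), (-0.08-0j)], [(0.11-0j), -0.04-0.00j, -0.05-0.00j], [(-0.07+0j), 0.03+0.00j, (0.03+0j)]] + [[(0.03-0.02j), -0.02+0.05j, 0.03+0.03j], [-0.00-0.07j, (0.06+0.09j), (0.09-0.01j)], [0.06+0.02j, (-0.1+0.03j), -0.01+0.09j]] + [[(0.03+0.02j), (-0.02-0.05j), (0.03-0.03j)], [(-0+0.07j), (0.06-0.09j), (0.09+0.01j)], [(0.06-0.02j), -0.10-0.03j, (-0.01-0.09j)]]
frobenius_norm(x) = 0.36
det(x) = 0.01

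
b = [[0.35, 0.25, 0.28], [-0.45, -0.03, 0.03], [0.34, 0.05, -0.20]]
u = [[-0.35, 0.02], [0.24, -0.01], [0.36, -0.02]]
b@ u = [[0.04,-0.00], [0.16,-0.01], [-0.18,0.01]]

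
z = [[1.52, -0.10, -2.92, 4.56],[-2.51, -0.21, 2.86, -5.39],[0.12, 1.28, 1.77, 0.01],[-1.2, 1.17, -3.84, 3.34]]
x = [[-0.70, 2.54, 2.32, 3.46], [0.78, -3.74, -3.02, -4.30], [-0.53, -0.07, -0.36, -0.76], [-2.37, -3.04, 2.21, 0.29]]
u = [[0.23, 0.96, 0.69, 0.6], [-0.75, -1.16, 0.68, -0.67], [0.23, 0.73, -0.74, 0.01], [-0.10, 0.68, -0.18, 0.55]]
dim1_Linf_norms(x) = [3.46, 4.3, 0.76, 3.04]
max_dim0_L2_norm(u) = 1.81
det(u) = -0.35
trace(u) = -1.12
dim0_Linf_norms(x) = [2.37, 3.74, 3.02, 4.3]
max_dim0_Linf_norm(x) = 4.3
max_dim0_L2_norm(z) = 7.81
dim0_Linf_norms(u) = [0.75, 1.16, 0.74, 0.67]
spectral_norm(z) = 9.76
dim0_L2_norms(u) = [0.82, 1.81, 1.23, 1.05]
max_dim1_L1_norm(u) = 3.26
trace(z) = 6.42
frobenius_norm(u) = 2.56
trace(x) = -4.51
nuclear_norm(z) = 15.00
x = z @ u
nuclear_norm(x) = 13.54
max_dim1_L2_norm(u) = 1.68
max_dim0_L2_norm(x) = 5.58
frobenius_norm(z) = 10.43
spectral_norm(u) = 2.21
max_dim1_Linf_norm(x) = 4.3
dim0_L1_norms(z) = [5.35, 2.76, 11.39, 13.3]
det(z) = -11.74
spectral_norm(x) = 8.18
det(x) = 4.13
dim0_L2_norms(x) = [2.65, 5.45, 4.42, 5.58]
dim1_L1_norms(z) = [9.1, 10.97, 3.18, 9.55]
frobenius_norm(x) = 9.34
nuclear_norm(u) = 4.13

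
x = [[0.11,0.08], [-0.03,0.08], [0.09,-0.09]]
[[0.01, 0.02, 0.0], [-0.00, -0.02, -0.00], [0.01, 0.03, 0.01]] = x@[[0.08,  0.27,  0.06],[-0.03,  -0.09,  -0.02]]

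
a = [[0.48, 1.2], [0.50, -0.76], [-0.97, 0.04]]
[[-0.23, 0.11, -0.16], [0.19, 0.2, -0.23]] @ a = [[0.1, -0.37],[0.41, 0.07]]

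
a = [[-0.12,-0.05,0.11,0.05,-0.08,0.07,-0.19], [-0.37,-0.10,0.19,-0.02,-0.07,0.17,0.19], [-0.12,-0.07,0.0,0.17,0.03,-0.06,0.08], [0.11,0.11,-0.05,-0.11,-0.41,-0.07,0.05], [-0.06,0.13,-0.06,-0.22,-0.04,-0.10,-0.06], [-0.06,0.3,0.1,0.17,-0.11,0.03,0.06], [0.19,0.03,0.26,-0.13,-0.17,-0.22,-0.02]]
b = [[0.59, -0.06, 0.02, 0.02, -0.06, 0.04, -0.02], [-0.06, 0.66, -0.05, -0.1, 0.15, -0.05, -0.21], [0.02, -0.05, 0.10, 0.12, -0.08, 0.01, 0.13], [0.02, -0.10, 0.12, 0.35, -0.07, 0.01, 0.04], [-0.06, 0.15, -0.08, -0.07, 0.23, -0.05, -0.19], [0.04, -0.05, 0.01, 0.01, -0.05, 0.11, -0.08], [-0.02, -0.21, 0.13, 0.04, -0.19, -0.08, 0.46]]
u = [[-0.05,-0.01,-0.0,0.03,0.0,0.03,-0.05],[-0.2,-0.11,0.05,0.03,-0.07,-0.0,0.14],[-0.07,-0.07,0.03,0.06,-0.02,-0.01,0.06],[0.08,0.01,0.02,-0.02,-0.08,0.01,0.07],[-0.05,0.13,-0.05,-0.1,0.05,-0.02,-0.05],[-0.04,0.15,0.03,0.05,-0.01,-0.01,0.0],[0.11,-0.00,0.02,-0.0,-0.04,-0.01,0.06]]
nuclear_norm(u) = 0.91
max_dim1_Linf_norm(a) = 0.41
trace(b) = 2.50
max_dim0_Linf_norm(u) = 0.2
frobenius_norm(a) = 1.02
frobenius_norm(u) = 0.45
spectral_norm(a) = 0.63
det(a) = 0.00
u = a @ b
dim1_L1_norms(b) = [0.81, 1.28, 0.51, 0.71, 0.83, 0.35, 1.13]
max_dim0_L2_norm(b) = 0.72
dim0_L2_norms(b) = [0.6, 0.72, 0.23, 0.39, 0.36, 0.16, 0.56]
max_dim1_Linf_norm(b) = 0.66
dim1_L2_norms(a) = [0.28, 0.5, 0.24, 0.46, 0.3, 0.39, 0.45]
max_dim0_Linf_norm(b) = 0.66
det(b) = 0.00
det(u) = -0.00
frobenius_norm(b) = 1.25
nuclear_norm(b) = 2.50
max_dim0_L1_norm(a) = 1.03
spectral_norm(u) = 0.33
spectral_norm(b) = 0.94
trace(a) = -0.36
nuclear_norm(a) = 2.49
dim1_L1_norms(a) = [0.67, 1.11, 0.53, 0.91, 0.67, 0.83, 1.02]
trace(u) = -0.05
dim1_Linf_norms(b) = [0.59, 0.66, 0.13, 0.35, 0.23, 0.11, 0.46]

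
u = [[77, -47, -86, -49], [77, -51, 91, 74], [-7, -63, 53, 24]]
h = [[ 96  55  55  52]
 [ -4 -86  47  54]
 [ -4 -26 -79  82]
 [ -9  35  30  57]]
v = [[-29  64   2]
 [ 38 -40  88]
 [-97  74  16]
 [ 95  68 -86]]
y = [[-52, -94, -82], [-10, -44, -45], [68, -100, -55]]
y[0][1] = -94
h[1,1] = -86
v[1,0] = 38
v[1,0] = 38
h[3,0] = -9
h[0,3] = 52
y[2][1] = -100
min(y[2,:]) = -100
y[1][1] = -44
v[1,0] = 38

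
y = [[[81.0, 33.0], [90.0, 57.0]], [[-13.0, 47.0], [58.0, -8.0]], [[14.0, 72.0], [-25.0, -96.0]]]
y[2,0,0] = 14.0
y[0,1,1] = 57.0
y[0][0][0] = 81.0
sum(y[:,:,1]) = 105.0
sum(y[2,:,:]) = -35.0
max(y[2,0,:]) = 72.0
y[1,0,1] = 47.0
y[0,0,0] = 81.0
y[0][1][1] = 57.0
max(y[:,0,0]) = 81.0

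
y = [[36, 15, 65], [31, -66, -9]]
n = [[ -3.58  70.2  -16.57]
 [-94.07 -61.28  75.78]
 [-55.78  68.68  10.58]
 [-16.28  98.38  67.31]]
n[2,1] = 68.68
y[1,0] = 31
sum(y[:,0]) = 67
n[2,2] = 10.58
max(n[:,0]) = -3.58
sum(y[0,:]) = 116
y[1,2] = -9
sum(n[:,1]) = 175.98000000000002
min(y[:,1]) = -66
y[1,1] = -66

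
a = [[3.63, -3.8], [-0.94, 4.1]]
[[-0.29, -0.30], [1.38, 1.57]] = a@[[0.36, 0.42], [0.42, 0.48]]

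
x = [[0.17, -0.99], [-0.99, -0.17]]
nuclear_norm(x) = 2.01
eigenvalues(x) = [1.0, -1.0]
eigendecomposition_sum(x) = [[0.59, -0.5], [-0.5, 0.42]] + [[-0.42, -0.5],[-0.50, -0.59]]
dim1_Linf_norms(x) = [0.99, 0.99]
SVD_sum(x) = [[0.17, 0.0], [-0.99, 0.0]] + [[0.0, -0.99], [0.00, -0.17]]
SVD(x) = [[-0.17, 0.99],[0.99, 0.17]] @ diag([1.0044899203078148, 1.0044899203078146]) @ [[-1.0, -0.0], [-0.0, -1.0]]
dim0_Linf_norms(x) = [0.99, 0.99]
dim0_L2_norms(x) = [1.0, 1.0]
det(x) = -1.01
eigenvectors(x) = [[0.76,0.64], [-0.64,0.76]]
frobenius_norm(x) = 1.42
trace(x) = 0.00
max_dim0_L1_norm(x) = 1.16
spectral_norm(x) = 1.00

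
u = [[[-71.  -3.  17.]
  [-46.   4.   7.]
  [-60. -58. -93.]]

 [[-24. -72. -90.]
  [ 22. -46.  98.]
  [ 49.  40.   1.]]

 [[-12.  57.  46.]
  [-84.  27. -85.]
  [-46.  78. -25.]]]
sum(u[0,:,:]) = -303.0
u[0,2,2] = -93.0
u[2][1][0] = -84.0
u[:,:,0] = [[-71.0, -46.0, -60.0], [-24.0, 22.0, 49.0], [-12.0, -84.0, -46.0]]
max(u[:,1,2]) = 98.0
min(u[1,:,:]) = -90.0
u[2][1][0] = -84.0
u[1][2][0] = 49.0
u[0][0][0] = -71.0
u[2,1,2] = -85.0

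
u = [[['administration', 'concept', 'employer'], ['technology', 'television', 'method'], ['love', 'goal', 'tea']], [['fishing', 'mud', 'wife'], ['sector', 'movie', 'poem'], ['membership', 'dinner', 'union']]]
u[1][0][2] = 'wife'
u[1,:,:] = [['fishing', 'mud', 'wife'], ['sector', 'movie', 'poem'], ['membership', 'dinner', 'union']]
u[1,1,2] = 'poem'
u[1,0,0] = 'fishing'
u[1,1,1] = 'movie'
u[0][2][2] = 'tea'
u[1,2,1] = 'dinner'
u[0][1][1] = 'television'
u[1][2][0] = 'membership'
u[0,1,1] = 'television'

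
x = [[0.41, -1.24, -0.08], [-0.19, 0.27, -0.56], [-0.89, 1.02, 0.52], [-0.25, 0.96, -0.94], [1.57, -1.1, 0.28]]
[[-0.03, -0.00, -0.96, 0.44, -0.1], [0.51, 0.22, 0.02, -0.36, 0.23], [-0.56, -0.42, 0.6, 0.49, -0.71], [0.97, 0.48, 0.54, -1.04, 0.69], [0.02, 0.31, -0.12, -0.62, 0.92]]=x@ [[0.31, 0.39, 0.54, -1.02, 1.00], [0.19, 0.16, 0.94, -0.73, 0.45], [-0.92, -0.45, 0.24, 0.63, -0.54]]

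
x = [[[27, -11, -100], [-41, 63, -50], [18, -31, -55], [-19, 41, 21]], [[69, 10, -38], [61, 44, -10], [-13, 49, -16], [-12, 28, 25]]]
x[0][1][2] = -50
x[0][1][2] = -50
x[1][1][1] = 44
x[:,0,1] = [-11, 10]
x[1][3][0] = -12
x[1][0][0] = 69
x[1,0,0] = 69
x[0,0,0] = 27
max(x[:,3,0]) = -12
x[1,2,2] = -16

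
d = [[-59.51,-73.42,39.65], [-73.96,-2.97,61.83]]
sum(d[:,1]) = -76.39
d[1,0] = -73.96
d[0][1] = -73.42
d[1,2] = 61.83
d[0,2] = 39.65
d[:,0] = [-59.51, -73.96]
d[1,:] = [-73.96, -2.97, 61.83]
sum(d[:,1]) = -76.39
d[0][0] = -59.51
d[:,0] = [-59.51, -73.96]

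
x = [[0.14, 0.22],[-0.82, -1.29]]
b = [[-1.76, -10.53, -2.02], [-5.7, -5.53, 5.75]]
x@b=[[-1.50, -2.69, 0.98], [8.80, 15.77, -5.76]]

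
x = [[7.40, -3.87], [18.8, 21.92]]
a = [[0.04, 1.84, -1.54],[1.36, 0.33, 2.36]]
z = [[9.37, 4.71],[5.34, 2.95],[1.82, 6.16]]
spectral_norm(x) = 28.94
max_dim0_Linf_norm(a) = 2.36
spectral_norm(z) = 13.03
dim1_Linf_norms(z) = [9.37, 5.34, 6.16]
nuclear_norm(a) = 5.00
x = a @ z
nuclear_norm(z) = 17.36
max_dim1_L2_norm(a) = 2.74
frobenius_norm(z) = 13.73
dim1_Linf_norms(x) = [7.4, 21.92]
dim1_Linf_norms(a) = [1.84, 2.36]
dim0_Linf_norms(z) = [9.37, 6.16]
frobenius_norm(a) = 3.65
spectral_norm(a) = 3.12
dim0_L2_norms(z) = [10.94, 8.3]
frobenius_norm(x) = 30.06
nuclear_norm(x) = 37.06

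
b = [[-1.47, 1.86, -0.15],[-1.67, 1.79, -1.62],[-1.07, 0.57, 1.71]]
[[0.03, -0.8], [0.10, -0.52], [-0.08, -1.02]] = b@[[0.01, 0.52],[0.02, -0.04],[-0.05, -0.26]]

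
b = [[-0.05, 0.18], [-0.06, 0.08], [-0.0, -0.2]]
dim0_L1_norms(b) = [0.11, 0.46]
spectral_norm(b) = 0.29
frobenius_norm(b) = 0.29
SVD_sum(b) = [[-0.03, 0.18], [-0.02, 0.09], [0.04, -0.19]] + [[-0.02, -0.0], [-0.04, -0.01], [-0.04, -0.01]]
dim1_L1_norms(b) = [0.23, 0.14, 0.2]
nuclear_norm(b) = 0.34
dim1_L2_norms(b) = [0.19, 0.1, 0.2]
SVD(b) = [[0.65,0.28], [0.31,0.75], [-0.69,0.60]] @ diag([0.2851865883067519, 0.05973784269585912]) @ [[-0.18, 0.98], [-0.98, -0.18]]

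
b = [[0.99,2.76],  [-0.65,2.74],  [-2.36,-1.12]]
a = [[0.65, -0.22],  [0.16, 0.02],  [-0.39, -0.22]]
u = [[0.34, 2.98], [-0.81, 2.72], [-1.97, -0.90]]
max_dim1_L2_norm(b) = 2.93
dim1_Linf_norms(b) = [2.76, 2.74, 2.36]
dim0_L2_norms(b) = [2.64, 4.05]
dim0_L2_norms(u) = [2.16, 4.13]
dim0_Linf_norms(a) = [0.65, 0.22]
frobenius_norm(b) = 4.83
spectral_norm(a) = 0.78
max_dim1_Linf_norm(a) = 0.65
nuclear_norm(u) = 6.29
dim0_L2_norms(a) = [0.77, 0.31]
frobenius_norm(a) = 0.84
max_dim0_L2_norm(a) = 0.77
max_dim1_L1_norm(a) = 0.87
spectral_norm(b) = 4.19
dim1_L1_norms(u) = [3.32, 3.53, 2.87]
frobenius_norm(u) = 4.66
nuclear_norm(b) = 6.59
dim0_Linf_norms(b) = [2.36, 2.76]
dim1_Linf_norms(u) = [2.98, 2.72, 1.97]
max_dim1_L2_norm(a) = 0.69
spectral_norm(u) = 4.14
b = a + u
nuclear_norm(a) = 1.08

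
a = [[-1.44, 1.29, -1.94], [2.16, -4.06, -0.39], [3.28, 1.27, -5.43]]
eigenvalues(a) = [(-3.02+1.07j), (-3.02-1.07j), (-4.9+0j)]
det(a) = -50.14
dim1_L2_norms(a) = [2.74, 4.62, 6.47]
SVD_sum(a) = [[0.57, 0.18, -1.01], [0.37, 0.12, -0.66], [3.13, 0.97, -5.57]] + [[-1.02, 1.78, -0.26], [2.23, -3.88, 0.58], [-0.08, 0.14, -0.02]] + [[-0.98,  -0.66,  -0.67], [-0.44,  -0.30,  -0.30], [0.23,  0.16,  0.16]]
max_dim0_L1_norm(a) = 7.76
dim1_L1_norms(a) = [4.67, 6.61, 9.98]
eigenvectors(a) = [[(0.37+0.24j), (0.37-0.24j), 0.37+0.00j], [(0.49+0.01j), (0.49-0.01j), -0.93+0.00j], [0.76+0.00j, 0.76-0.00j, (0.03+0j)]]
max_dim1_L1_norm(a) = 9.98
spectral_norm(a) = 6.61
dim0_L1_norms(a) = [6.88, 6.62, 7.76]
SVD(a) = [[0.18, -0.42, -0.89], [0.12, 0.91, -0.4], [0.98, -0.03, 0.21]] @ diag([6.6095689117041685, 4.963568888993659, 1.5281958924326513]) @ [[0.48, 0.15, -0.86], [0.49, -0.86, 0.13], [0.72, 0.49, 0.49]]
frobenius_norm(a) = 8.41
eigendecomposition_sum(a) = [[(-0.69+2.79j), (-0.29+1.02j), (-0.38-2.24j)], [1.02+3.00j, (0.34+1.11j), -1.69-1.85j], [1.64+4.64j, 0.55+1.73j, (-2.66-2.84j)]] + [[-0.69-2.79j, -0.29-1.02j, -0.38+2.24j], [1.02-3.00j, (0.34-1.11j), -1.69+1.85j], [(1.64-4.64j), 0.55-1.73j, (-2.66+2.84j)]] + [[-0.05-0.00j, 1.86-0.00j, -1.17+0.00j],  [(0.13+0j), -4.74+0.00j, (2.98-0j)],  [(-0-0j), 0.16-0.00j, (-0.1+0j)]]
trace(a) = -10.93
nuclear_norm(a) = 13.10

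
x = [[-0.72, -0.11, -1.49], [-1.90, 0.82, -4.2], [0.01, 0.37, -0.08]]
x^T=[[-0.72, -1.9, 0.01], [-0.11, 0.82, 0.37], [-1.49, -4.20, -0.08]]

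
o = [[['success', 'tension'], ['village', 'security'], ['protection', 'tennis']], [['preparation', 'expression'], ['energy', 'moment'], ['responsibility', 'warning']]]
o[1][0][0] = 'preparation'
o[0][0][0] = 'success'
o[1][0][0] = 'preparation'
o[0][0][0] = 'success'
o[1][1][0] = 'energy'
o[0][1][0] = 'village'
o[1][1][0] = 'energy'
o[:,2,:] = [['protection', 'tennis'], ['responsibility', 'warning']]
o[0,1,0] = 'village'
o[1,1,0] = 'energy'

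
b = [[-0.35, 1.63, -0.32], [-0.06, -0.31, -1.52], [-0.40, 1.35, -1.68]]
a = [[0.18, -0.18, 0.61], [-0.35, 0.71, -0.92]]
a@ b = [[-0.30, 1.17, -0.81], [0.45, -2.03, 0.58]]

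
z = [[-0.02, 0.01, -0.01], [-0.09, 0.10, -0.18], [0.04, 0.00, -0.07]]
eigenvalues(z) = [0.09, -0.01, -0.07]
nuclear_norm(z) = 0.30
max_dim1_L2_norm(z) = 0.22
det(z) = 0.00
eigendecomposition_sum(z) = [[-0.01, 0.01, -0.01], [-0.12, 0.10, -0.11], [-0.00, 0.0, -0.0]] + [[-0.01, 0.00, -0.0], [-0.02, 0.0, -0.0], [-0.01, 0.0, -0.0]] + [[-0.0, 0.00, 0.0],  [0.05, -0.0, -0.07],  [0.05, -0.00, -0.07]]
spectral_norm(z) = 0.23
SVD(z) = [[-0.09, 0.2, 0.98], [-0.98, 0.17, -0.12], [-0.19, -0.96, 0.18]] @ diag([0.2294730493341199, 0.07024475857018388, 0.002791688148261812]) @ [[0.36, -0.43, 0.83], [-0.82, 0.27, 0.5], [-0.44, -0.86, -0.26]]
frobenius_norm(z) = 0.24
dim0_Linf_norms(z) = [0.09, 0.1, 0.18]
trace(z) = 0.01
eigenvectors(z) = [[0.09, 0.44, -0.01], [1.00, 0.85, 0.72], [0.02, 0.28, 0.69]]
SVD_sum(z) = [[-0.01, 0.01, -0.02], [-0.08, 0.1, -0.19], [-0.02, 0.02, -0.04]] + [[-0.01,0.0,0.01], [-0.01,0.00,0.01], [0.06,-0.02,-0.03]] + [[-0.00, -0.0, -0.00],[0.00, 0.0, 0.0],[-0.0, -0.0, -0.0]]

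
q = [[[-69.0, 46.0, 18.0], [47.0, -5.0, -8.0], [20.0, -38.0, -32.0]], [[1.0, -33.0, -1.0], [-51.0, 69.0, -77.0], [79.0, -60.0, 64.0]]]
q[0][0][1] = 46.0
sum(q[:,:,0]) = 27.0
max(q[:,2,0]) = 79.0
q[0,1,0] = 47.0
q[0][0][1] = 46.0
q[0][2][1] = -38.0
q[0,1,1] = -5.0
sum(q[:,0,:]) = -38.0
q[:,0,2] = [18.0, -1.0]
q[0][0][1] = 46.0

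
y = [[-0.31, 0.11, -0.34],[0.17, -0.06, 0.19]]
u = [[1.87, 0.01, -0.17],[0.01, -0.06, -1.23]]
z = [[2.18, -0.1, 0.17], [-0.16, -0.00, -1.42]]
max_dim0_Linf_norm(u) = 1.87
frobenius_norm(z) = 2.61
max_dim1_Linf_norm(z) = 2.18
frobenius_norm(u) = 2.25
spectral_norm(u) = 1.88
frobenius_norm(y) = 0.54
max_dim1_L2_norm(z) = 2.19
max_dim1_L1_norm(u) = 2.05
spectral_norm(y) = 0.54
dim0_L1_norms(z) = [2.34, 0.1, 1.59]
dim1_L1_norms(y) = [0.76, 0.42]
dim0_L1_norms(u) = [1.88, 0.07, 1.4]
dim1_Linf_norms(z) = [2.18, 1.42]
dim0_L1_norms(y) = [0.48, 0.17, 0.53]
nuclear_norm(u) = 3.11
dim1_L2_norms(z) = [2.19, 1.43]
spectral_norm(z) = 2.22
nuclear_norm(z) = 3.60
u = y + z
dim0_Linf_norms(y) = [0.31, 0.11, 0.34]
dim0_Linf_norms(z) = [2.18, 0.1, 1.42]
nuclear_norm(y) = 0.54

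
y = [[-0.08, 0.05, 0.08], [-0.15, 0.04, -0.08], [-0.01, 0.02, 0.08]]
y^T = [[-0.08,-0.15,-0.01], [0.05,0.04,0.02], [0.08,-0.08,0.08]]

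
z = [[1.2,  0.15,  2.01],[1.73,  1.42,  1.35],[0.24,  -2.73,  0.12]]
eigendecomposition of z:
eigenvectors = [[(-0.72+0j), (0.37+0.37j), (0.37-0.37j)],[(0.15+0j), 0.61+0.00j, 0.61-0.00j],[0.68+0.00j, -0.33+0.49j, -0.33-0.49j]]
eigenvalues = [(-0.74+0j), (1.74+2.12j), (1.74-2.12j)]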